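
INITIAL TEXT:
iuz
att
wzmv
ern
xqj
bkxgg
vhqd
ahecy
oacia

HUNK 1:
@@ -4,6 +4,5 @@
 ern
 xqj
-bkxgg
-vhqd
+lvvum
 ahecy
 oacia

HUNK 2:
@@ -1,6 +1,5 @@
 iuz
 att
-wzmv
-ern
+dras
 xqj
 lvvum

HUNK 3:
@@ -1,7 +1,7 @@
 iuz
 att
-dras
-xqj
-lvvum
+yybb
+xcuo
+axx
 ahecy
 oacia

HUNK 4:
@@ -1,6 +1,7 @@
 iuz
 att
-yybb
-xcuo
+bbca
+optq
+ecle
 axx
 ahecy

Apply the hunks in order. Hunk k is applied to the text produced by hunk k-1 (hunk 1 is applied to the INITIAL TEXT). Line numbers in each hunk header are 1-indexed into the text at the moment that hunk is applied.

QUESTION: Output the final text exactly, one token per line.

Hunk 1: at line 4 remove [bkxgg,vhqd] add [lvvum] -> 8 lines: iuz att wzmv ern xqj lvvum ahecy oacia
Hunk 2: at line 1 remove [wzmv,ern] add [dras] -> 7 lines: iuz att dras xqj lvvum ahecy oacia
Hunk 3: at line 1 remove [dras,xqj,lvvum] add [yybb,xcuo,axx] -> 7 lines: iuz att yybb xcuo axx ahecy oacia
Hunk 4: at line 1 remove [yybb,xcuo] add [bbca,optq,ecle] -> 8 lines: iuz att bbca optq ecle axx ahecy oacia

Answer: iuz
att
bbca
optq
ecle
axx
ahecy
oacia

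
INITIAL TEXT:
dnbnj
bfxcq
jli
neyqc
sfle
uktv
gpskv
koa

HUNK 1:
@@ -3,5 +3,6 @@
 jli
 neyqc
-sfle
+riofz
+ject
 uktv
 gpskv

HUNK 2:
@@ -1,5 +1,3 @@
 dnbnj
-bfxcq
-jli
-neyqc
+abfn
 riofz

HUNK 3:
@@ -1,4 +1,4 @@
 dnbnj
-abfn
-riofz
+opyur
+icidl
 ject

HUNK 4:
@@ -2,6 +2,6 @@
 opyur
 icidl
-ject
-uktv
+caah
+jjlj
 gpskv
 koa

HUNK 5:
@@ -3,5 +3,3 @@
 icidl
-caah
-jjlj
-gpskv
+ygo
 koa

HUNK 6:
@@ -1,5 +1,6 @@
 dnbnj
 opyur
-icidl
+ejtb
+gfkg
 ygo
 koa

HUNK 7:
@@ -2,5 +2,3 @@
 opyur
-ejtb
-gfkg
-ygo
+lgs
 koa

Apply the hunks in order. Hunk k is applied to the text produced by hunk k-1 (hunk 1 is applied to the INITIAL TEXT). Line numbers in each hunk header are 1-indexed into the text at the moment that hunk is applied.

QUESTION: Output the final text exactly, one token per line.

Hunk 1: at line 3 remove [sfle] add [riofz,ject] -> 9 lines: dnbnj bfxcq jli neyqc riofz ject uktv gpskv koa
Hunk 2: at line 1 remove [bfxcq,jli,neyqc] add [abfn] -> 7 lines: dnbnj abfn riofz ject uktv gpskv koa
Hunk 3: at line 1 remove [abfn,riofz] add [opyur,icidl] -> 7 lines: dnbnj opyur icidl ject uktv gpskv koa
Hunk 4: at line 2 remove [ject,uktv] add [caah,jjlj] -> 7 lines: dnbnj opyur icidl caah jjlj gpskv koa
Hunk 5: at line 3 remove [caah,jjlj,gpskv] add [ygo] -> 5 lines: dnbnj opyur icidl ygo koa
Hunk 6: at line 1 remove [icidl] add [ejtb,gfkg] -> 6 lines: dnbnj opyur ejtb gfkg ygo koa
Hunk 7: at line 2 remove [ejtb,gfkg,ygo] add [lgs] -> 4 lines: dnbnj opyur lgs koa

Answer: dnbnj
opyur
lgs
koa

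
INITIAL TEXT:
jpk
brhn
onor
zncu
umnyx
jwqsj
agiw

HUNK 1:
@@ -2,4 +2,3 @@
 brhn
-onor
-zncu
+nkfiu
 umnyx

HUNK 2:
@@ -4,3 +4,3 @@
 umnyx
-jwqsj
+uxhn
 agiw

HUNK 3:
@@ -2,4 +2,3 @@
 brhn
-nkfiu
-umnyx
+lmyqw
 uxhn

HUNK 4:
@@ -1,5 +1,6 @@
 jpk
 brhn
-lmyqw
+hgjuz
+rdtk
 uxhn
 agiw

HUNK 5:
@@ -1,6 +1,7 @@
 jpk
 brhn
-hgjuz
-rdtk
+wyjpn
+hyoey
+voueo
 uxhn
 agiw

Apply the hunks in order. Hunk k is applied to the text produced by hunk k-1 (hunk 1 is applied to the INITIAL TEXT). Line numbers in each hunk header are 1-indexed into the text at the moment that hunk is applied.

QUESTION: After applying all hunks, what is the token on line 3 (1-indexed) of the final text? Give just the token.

Answer: wyjpn

Derivation:
Hunk 1: at line 2 remove [onor,zncu] add [nkfiu] -> 6 lines: jpk brhn nkfiu umnyx jwqsj agiw
Hunk 2: at line 4 remove [jwqsj] add [uxhn] -> 6 lines: jpk brhn nkfiu umnyx uxhn agiw
Hunk 3: at line 2 remove [nkfiu,umnyx] add [lmyqw] -> 5 lines: jpk brhn lmyqw uxhn agiw
Hunk 4: at line 1 remove [lmyqw] add [hgjuz,rdtk] -> 6 lines: jpk brhn hgjuz rdtk uxhn agiw
Hunk 5: at line 1 remove [hgjuz,rdtk] add [wyjpn,hyoey,voueo] -> 7 lines: jpk brhn wyjpn hyoey voueo uxhn agiw
Final line 3: wyjpn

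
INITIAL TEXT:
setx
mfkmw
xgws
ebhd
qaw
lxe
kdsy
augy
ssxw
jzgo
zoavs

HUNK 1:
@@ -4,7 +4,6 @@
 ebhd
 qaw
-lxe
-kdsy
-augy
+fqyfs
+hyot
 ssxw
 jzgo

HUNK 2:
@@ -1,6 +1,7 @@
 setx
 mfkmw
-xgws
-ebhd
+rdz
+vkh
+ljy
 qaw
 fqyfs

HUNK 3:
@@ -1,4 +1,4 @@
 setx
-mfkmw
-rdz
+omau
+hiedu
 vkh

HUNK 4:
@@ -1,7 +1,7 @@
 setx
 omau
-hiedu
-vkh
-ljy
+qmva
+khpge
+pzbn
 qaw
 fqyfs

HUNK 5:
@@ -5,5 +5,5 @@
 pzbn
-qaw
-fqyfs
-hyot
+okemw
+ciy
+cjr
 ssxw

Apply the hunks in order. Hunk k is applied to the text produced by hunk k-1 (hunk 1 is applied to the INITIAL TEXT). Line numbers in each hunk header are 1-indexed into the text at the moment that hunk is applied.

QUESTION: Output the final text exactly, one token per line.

Hunk 1: at line 4 remove [lxe,kdsy,augy] add [fqyfs,hyot] -> 10 lines: setx mfkmw xgws ebhd qaw fqyfs hyot ssxw jzgo zoavs
Hunk 2: at line 1 remove [xgws,ebhd] add [rdz,vkh,ljy] -> 11 lines: setx mfkmw rdz vkh ljy qaw fqyfs hyot ssxw jzgo zoavs
Hunk 3: at line 1 remove [mfkmw,rdz] add [omau,hiedu] -> 11 lines: setx omau hiedu vkh ljy qaw fqyfs hyot ssxw jzgo zoavs
Hunk 4: at line 1 remove [hiedu,vkh,ljy] add [qmva,khpge,pzbn] -> 11 lines: setx omau qmva khpge pzbn qaw fqyfs hyot ssxw jzgo zoavs
Hunk 5: at line 5 remove [qaw,fqyfs,hyot] add [okemw,ciy,cjr] -> 11 lines: setx omau qmva khpge pzbn okemw ciy cjr ssxw jzgo zoavs

Answer: setx
omau
qmva
khpge
pzbn
okemw
ciy
cjr
ssxw
jzgo
zoavs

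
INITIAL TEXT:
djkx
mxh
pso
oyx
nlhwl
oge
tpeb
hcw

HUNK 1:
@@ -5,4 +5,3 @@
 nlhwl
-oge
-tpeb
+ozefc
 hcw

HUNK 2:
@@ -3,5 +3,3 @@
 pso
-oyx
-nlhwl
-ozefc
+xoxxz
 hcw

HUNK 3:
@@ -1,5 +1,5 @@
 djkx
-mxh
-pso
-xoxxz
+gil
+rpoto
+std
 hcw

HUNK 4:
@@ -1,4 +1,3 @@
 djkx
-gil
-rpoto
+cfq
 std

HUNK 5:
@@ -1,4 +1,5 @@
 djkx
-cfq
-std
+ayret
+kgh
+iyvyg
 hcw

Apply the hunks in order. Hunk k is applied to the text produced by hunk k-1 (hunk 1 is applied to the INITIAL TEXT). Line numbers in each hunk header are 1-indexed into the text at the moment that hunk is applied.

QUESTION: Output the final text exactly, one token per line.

Answer: djkx
ayret
kgh
iyvyg
hcw

Derivation:
Hunk 1: at line 5 remove [oge,tpeb] add [ozefc] -> 7 lines: djkx mxh pso oyx nlhwl ozefc hcw
Hunk 2: at line 3 remove [oyx,nlhwl,ozefc] add [xoxxz] -> 5 lines: djkx mxh pso xoxxz hcw
Hunk 3: at line 1 remove [mxh,pso,xoxxz] add [gil,rpoto,std] -> 5 lines: djkx gil rpoto std hcw
Hunk 4: at line 1 remove [gil,rpoto] add [cfq] -> 4 lines: djkx cfq std hcw
Hunk 5: at line 1 remove [cfq,std] add [ayret,kgh,iyvyg] -> 5 lines: djkx ayret kgh iyvyg hcw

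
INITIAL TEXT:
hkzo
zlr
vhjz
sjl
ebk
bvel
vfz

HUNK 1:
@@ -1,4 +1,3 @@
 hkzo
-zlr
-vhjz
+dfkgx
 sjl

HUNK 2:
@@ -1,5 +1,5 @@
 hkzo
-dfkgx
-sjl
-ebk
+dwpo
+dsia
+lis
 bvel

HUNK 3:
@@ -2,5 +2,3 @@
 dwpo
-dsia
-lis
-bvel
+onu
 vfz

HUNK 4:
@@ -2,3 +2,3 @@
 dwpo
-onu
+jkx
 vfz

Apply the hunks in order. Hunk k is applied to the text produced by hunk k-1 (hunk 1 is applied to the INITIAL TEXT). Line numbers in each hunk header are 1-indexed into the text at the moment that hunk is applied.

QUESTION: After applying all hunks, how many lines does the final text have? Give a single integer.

Hunk 1: at line 1 remove [zlr,vhjz] add [dfkgx] -> 6 lines: hkzo dfkgx sjl ebk bvel vfz
Hunk 2: at line 1 remove [dfkgx,sjl,ebk] add [dwpo,dsia,lis] -> 6 lines: hkzo dwpo dsia lis bvel vfz
Hunk 3: at line 2 remove [dsia,lis,bvel] add [onu] -> 4 lines: hkzo dwpo onu vfz
Hunk 4: at line 2 remove [onu] add [jkx] -> 4 lines: hkzo dwpo jkx vfz
Final line count: 4

Answer: 4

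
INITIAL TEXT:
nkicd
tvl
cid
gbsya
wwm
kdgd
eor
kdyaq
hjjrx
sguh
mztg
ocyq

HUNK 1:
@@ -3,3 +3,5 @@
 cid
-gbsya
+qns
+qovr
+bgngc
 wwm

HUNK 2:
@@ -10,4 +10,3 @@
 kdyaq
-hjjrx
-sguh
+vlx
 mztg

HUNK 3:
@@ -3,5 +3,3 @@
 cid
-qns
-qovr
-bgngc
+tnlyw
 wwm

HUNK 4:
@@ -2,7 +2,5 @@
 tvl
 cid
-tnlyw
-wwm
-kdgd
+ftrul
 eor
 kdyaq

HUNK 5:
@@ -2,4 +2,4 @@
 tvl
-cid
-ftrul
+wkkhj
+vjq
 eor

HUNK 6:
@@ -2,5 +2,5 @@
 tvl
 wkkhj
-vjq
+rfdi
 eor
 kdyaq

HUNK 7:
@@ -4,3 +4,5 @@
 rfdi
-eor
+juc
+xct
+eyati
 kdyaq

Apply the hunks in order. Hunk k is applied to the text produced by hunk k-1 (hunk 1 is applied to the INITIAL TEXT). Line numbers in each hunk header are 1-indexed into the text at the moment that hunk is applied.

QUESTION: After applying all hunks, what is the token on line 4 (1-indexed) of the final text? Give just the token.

Answer: rfdi

Derivation:
Hunk 1: at line 3 remove [gbsya] add [qns,qovr,bgngc] -> 14 lines: nkicd tvl cid qns qovr bgngc wwm kdgd eor kdyaq hjjrx sguh mztg ocyq
Hunk 2: at line 10 remove [hjjrx,sguh] add [vlx] -> 13 lines: nkicd tvl cid qns qovr bgngc wwm kdgd eor kdyaq vlx mztg ocyq
Hunk 3: at line 3 remove [qns,qovr,bgngc] add [tnlyw] -> 11 lines: nkicd tvl cid tnlyw wwm kdgd eor kdyaq vlx mztg ocyq
Hunk 4: at line 2 remove [tnlyw,wwm,kdgd] add [ftrul] -> 9 lines: nkicd tvl cid ftrul eor kdyaq vlx mztg ocyq
Hunk 5: at line 2 remove [cid,ftrul] add [wkkhj,vjq] -> 9 lines: nkicd tvl wkkhj vjq eor kdyaq vlx mztg ocyq
Hunk 6: at line 2 remove [vjq] add [rfdi] -> 9 lines: nkicd tvl wkkhj rfdi eor kdyaq vlx mztg ocyq
Hunk 7: at line 4 remove [eor] add [juc,xct,eyati] -> 11 lines: nkicd tvl wkkhj rfdi juc xct eyati kdyaq vlx mztg ocyq
Final line 4: rfdi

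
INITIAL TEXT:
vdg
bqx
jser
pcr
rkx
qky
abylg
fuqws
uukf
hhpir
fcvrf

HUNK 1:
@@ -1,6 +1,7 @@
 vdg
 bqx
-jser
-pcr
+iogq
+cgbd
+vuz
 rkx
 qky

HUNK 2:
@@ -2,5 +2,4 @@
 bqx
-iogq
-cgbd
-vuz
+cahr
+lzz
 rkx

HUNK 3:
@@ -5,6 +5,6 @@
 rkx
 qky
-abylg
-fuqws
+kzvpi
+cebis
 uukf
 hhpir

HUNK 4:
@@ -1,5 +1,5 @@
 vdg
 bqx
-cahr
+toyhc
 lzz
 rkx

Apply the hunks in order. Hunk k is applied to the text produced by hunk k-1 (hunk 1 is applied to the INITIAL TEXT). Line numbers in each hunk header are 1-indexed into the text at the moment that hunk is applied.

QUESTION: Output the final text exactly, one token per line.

Hunk 1: at line 1 remove [jser,pcr] add [iogq,cgbd,vuz] -> 12 lines: vdg bqx iogq cgbd vuz rkx qky abylg fuqws uukf hhpir fcvrf
Hunk 2: at line 2 remove [iogq,cgbd,vuz] add [cahr,lzz] -> 11 lines: vdg bqx cahr lzz rkx qky abylg fuqws uukf hhpir fcvrf
Hunk 3: at line 5 remove [abylg,fuqws] add [kzvpi,cebis] -> 11 lines: vdg bqx cahr lzz rkx qky kzvpi cebis uukf hhpir fcvrf
Hunk 4: at line 1 remove [cahr] add [toyhc] -> 11 lines: vdg bqx toyhc lzz rkx qky kzvpi cebis uukf hhpir fcvrf

Answer: vdg
bqx
toyhc
lzz
rkx
qky
kzvpi
cebis
uukf
hhpir
fcvrf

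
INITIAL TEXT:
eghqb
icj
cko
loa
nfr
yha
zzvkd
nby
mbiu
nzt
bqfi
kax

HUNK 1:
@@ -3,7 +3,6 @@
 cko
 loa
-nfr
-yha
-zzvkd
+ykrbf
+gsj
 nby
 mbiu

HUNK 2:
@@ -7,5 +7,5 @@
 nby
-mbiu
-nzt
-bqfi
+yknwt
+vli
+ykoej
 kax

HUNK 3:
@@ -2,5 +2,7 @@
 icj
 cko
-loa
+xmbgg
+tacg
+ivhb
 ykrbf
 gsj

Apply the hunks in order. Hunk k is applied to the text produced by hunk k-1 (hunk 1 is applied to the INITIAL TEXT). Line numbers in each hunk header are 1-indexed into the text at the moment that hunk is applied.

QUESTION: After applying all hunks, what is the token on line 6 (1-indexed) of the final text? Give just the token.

Hunk 1: at line 3 remove [nfr,yha,zzvkd] add [ykrbf,gsj] -> 11 lines: eghqb icj cko loa ykrbf gsj nby mbiu nzt bqfi kax
Hunk 2: at line 7 remove [mbiu,nzt,bqfi] add [yknwt,vli,ykoej] -> 11 lines: eghqb icj cko loa ykrbf gsj nby yknwt vli ykoej kax
Hunk 3: at line 2 remove [loa] add [xmbgg,tacg,ivhb] -> 13 lines: eghqb icj cko xmbgg tacg ivhb ykrbf gsj nby yknwt vli ykoej kax
Final line 6: ivhb

Answer: ivhb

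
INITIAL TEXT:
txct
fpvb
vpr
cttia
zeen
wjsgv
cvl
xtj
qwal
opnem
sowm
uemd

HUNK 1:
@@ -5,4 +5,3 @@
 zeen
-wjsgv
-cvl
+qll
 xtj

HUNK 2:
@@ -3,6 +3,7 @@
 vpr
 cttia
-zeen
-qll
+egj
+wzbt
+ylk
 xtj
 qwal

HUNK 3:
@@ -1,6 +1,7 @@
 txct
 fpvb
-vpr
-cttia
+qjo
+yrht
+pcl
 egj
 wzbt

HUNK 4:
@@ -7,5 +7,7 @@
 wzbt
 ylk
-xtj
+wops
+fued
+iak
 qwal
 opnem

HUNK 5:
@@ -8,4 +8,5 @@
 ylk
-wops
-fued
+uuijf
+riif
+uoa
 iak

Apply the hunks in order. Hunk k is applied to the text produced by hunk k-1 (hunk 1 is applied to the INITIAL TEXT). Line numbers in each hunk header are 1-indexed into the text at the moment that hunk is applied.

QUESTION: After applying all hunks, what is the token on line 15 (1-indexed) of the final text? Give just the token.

Answer: sowm

Derivation:
Hunk 1: at line 5 remove [wjsgv,cvl] add [qll] -> 11 lines: txct fpvb vpr cttia zeen qll xtj qwal opnem sowm uemd
Hunk 2: at line 3 remove [zeen,qll] add [egj,wzbt,ylk] -> 12 lines: txct fpvb vpr cttia egj wzbt ylk xtj qwal opnem sowm uemd
Hunk 3: at line 1 remove [vpr,cttia] add [qjo,yrht,pcl] -> 13 lines: txct fpvb qjo yrht pcl egj wzbt ylk xtj qwal opnem sowm uemd
Hunk 4: at line 7 remove [xtj] add [wops,fued,iak] -> 15 lines: txct fpvb qjo yrht pcl egj wzbt ylk wops fued iak qwal opnem sowm uemd
Hunk 5: at line 8 remove [wops,fued] add [uuijf,riif,uoa] -> 16 lines: txct fpvb qjo yrht pcl egj wzbt ylk uuijf riif uoa iak qwal opnem sowm uemd
Final line 15: sowm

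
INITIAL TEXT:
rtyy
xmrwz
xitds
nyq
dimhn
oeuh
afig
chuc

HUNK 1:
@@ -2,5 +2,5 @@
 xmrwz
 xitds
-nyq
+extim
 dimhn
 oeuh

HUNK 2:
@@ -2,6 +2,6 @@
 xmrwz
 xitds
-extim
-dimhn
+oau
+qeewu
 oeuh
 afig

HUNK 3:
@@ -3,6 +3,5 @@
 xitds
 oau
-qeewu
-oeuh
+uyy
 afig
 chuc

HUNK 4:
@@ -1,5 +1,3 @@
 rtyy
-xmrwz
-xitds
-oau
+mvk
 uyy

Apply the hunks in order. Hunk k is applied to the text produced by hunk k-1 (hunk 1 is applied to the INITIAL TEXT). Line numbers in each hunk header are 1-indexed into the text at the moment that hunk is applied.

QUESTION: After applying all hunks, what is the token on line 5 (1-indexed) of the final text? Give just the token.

Hunk 1: at line 2 remove [nyq] add [extim] -> 8 lines: rtyy xmrwz xitds extim dimhn oeuh afig chuc
Hunk 2: at line 2 remove [extim,dimhn] add [oau,qeewu] -> 8 lines: rtyy xmrwz xitds oau qeewu oeuh afig chuc
Hunk 3: at line 3 remove [qeewu,oeuh] add [uyy] -> 7 lines: rtyy xmrwz xitds oau uyy afig chuc
Hunk 4: at line 1 remove [xmrwz,xitds,oau] add [mvk] -> 5 lines: rtyy mvk uyy afig chuc
Final line 5: chuc

Answer: chuc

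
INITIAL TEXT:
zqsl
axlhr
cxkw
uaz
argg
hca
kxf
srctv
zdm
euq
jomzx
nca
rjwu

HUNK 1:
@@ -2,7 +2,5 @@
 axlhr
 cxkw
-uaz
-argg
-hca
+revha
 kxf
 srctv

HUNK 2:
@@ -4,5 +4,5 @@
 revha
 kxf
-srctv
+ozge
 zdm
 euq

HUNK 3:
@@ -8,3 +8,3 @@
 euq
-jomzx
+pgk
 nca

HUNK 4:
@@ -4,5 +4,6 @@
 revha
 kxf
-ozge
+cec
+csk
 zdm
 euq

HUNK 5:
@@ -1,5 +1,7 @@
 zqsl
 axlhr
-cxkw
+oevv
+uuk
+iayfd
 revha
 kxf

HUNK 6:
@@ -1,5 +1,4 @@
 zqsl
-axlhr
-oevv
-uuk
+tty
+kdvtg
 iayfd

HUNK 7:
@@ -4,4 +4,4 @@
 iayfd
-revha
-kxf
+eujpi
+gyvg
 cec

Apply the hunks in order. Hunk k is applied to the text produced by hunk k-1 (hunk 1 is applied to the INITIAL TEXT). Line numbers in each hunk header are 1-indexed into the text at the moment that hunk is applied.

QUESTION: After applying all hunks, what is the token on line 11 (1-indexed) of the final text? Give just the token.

Answer: pgk

Derivation:
Hunk 1: at line 2 remove [uaz,argg,hca] add [revha] -> 11 lines: zqsl axlhr cxkw revha kxf srctv zdm euq jomzx nca rjwu
Hunk 2: at line 4 remove [srctv] add [ozge] -> 11 lines: zqsl axlhr cxkw revha kxf ozge zdm euq jomzx nca rjwu
Hunk 3: at line 8 remove [jomzx] add [pgk] -> 11 lines: zqsl axlhr cxkw revha kxf ozge zdm euq pgk nca rjwu
Hunk 4: at line 4 remove [ozge] add [cec,csk] -> 12 lines: zqsl axlhr cxkw revha kxf cec csk zdm euq pgk nca rjwu
Hunk 5: at line 1 remove [cxkw] add [oevv,uuk,iayfd] -> 14 lines: zqsl axlhr oevv uuk iayfd revha kxf cec csk zdm euq pgk nca rjwu
Hunk 6: at line 1 remove [axlhr,oevv,uuk] add [tty,kdvtg] -> 13 lines: zqsl tty kdvtg iayfd revha kxf cec csk zdm euq pgk nca rjwu
Hunk 7: at line 4 remove [revha,kxf] add [eujpi,gyvg] -> 13 lines: zqsl tty kdvtg iayfd eujpi gyvg cec csk zdm euq pgk nca rjwu
Final line 11: pgk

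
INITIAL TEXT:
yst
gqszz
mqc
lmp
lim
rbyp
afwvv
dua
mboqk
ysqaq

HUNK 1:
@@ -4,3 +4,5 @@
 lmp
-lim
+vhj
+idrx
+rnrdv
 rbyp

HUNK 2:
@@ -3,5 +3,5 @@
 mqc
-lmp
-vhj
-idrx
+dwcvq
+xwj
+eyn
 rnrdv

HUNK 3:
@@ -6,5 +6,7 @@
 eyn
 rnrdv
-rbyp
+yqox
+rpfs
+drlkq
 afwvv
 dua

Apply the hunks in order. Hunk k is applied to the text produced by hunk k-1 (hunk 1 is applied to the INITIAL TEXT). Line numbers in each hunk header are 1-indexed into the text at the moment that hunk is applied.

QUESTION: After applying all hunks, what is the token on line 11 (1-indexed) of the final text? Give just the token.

Hunk 1: at line 4 remove [lim] add [vhj,idrx,rnrdv] -> 12 lines: yst gqszz mqc lmp vhj idrx rnrdv rbyp afwvv dua mboqk ysqaq
Hunk 2: at line 3 remove [lmp,vhj,idrx] add [dwcvq,xwj,eyn] -> 12 lines: yst gqszz mqc dwcvq xwj eyn rnrdv rbyp afwvv dua mboqk ysqaq
Hunk 3: at line 6 remove [rbyp] add [yqox,rpfs,drlkq] -> 14 lines: yst gqszz mqc dwcvq xwj eyn rnrdv yqox rpfs drlkq afwvv dua mboqk ysqaq
Final line 11: afwvv

Answer: afwvv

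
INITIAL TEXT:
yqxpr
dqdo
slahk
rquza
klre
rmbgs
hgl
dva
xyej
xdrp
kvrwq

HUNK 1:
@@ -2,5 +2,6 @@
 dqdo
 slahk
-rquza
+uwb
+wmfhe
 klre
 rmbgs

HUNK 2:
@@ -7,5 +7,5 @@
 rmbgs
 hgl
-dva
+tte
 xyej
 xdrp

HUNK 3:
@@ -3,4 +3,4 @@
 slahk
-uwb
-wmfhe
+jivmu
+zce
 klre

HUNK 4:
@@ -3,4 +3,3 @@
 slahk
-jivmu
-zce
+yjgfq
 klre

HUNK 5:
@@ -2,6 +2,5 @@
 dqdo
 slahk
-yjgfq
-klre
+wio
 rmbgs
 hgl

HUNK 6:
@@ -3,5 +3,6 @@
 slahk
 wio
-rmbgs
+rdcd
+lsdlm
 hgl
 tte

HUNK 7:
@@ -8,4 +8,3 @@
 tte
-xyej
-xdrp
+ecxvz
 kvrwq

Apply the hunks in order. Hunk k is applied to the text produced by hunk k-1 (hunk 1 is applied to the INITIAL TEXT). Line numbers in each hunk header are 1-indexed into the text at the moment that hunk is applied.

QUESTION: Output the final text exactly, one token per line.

Answer: yqxpr
dqdo
slahk
wio
rdcd
lsdlm
hgl
tte
ecxvz
kvrwq

Derivation:
Hunk 1: at line 2 remove [rquza] add [uwb,wmfhe] -> 12 lines: yqxpr dqdo slahk uwb wmfhe klre rmbgs hgl dva xyej xdrp kvrwq
Hunk 2: at line 7 remove [dva] add [tte] -> 12 lines: yqxpr dqdo slahk uwb wmfhe klre rmbgs hgl tte xyej xdrp kvrwq
Hunk 3: at line 3 remove [uwb,wmfhe] add [jivmu,zce] -> 12 lines: yqxpr dqdo slahk jivmu zce klre rmbgs hgl tte xyej xdrp kvrwq
Hunk 4: at line 3 remove [jivmu,zce] add [yjgfq] -> 11 lines: yqxpr dqdo slahk yjgfq klre rmbgs hgl tte xyej xdrp kvrwq
Hunk 5: at line 2 remove [yjgfq,klre] add [wio] -> 10 lines: yqxpr dqdo slahk wio rmbgs hgl tte xyej xdrp kvrwq
Hunk 6: at line 3 remove [rmbgs] add [rdcd,lsdlm] -> 11 lines: yqxpr dqdo slahk wio rdcd lsdlm hgl tte xyej xdrp kvrwq
Hunk 7: at line 8 remove [xyej,xdrp] add [ecxvz] -> 10 lines: yqxpr dqdo slahk wio rdcd lsdlm hgl tte ecxvz kvrwq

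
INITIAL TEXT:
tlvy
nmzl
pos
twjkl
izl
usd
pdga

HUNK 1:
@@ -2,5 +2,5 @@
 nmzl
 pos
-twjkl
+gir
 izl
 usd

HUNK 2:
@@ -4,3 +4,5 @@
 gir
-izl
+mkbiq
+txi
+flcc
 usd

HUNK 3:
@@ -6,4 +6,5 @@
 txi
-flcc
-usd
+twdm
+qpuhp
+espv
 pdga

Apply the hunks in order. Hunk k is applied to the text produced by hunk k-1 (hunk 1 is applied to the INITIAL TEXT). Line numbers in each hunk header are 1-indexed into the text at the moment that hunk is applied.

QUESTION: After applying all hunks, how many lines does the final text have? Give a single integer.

Answer: 10

Derivation:
Hunk 1: at line 2 remove [twjkl] add [gir] -> 7 lines: tlvy nmzl pos gir izl usd pdga
Hunk 2: at line 4 remove [izl] add [mkbiq,txi,flcc] -> 9 lines: tlvy nmzl pos gir mkbiq txi flcc usd pdga
Hunk 3: at line 6 remove [flcc,usd] add [twdm,qpuhp,espv] -> 10 lines: tlvy nmzl pos gir mkbiq txi twdm qpuhp espv pdga
Final line count: 10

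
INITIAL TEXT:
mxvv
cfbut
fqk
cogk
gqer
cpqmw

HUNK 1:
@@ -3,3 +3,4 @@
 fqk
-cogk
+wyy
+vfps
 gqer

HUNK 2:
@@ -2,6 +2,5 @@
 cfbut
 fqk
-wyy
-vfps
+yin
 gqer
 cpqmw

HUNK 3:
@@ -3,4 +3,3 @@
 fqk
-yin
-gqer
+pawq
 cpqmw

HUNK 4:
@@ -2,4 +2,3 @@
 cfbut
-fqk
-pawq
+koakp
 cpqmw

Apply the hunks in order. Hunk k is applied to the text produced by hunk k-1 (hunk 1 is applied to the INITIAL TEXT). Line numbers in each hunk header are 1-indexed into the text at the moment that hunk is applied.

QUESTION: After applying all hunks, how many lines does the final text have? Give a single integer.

Hunk 1: at line 3 remove [cogk] add [wyy,vfps] -> 7 lines: mxvv cfbut fqk wyy vfps gqer cpqmw
Hunk 2: at line 2 remove [wyy,vfps] add [yin] -> 6 lines: mxvv cfbut fqk yin gqer cpqmw
Hunk 3: at line 3 remove [yin,gqer] add [pawq] -> 5 lines: mxvv cfbut fqk pawq cpqmw
Hunk 4: at line 2 remove [fqk,pawq] add [koakp] -> 4 lines: mxvv cfbut koakp cpqmw
Final line count: 4

Answer: 4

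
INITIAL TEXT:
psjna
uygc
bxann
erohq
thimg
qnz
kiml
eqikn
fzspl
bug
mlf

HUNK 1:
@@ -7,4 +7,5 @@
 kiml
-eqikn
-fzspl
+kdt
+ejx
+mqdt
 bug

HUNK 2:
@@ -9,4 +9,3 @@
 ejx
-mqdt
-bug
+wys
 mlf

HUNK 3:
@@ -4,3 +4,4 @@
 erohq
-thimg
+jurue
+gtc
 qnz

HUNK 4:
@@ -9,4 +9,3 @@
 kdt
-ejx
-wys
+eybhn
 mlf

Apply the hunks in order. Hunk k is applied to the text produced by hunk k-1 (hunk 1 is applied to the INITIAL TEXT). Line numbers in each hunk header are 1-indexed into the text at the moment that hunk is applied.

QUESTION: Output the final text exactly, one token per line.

Hunk 1: at line 7 remove [eqikn,fzspl] add [kdt,ejx,mqdt] -> 12 lines: psjna uygc bxann erohq thimg qnz kiml kdt ejx mqdt bug mlf
Hunk 2: at line 9 remove [mqdt,bug] add [wys] -> 11 lines: psjna uygc bxann erohq thimg qnz kiml kdt ejx wys mlf
Hunk 3: at line 4 remove [thimg] add [jurue,gtc] -> 12 lines: psjna uygc bxann erohq jurue gtc qnz kiml kdt ejx wys mlf
Hunk 4: at line 9 remove [ejx,wys] add [eybhn] -> 11 lines: psjna uygc bxann erohq jurue gtc qnz kiml kdt eybhn mlf

Answer: psjna
uygc
bxann
erohq
jurue
gtc
qnz
kiml
kdt
eybhn
mlf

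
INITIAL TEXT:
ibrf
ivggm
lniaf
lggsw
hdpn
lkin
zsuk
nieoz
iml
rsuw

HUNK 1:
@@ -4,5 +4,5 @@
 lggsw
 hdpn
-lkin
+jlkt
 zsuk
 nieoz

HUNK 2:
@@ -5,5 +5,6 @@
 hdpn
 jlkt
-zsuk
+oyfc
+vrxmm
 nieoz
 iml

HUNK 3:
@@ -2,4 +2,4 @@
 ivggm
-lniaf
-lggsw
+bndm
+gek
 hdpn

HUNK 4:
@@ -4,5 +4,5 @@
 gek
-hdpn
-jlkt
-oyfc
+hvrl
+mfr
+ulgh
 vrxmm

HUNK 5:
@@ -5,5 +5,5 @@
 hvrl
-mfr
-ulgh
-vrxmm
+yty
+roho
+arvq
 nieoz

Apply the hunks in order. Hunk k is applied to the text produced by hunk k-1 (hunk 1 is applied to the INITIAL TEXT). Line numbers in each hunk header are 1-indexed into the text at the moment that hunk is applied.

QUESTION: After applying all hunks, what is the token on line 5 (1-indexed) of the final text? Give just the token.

Answer: hvrl

Derivation:
Hunk 1: at line 4 remove [lkin] add [jlkt] -> 10 lines: ibrf ivggm lniaf lggsw hdpn jlkt zsuk nieoz iml rsuw
Hunk 2: at line 5 remove [zsuk] add [oyfc,vrxmm] -> 11 lines: ibrf ivggm lniaf lggsw hdpn jlkt oyfc vrxmm nieoz iml rsuw
Hunk 3: at line 2 remove [lniaf,lggsw] add [bndm,gek] -> 11 lines: ibrf ivggm bndm gek hdpn jlkt oyfc vrxmm nieoz iml rsuw
Hunk 4: at line 4 remove [hdpn,jlkt,oyfc] add [hvrl,mfr,ulgh] -> 11 lines: ibrf ivggm bndm gek hvrl mfr ulgh vrxmm nieoz iml rsuw
Hunk 5: at line 5 remove [mfr,ulgh,vrxmm] add [yty,roho,arvq] -> 11 lines: ibrf ivggm bndm gek hvrl yty roho arvq nieoz iml rsuw
Final line 5: hvrl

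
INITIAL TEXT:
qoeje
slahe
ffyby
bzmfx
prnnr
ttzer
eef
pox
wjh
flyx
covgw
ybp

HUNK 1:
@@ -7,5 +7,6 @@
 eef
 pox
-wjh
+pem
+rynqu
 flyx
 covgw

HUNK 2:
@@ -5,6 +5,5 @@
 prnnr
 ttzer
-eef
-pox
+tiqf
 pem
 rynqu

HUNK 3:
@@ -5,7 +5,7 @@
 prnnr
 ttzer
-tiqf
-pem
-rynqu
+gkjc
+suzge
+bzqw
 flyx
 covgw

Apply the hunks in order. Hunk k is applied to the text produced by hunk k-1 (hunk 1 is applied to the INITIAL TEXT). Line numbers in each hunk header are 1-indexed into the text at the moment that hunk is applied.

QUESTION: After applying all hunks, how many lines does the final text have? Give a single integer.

Answer: 12

Derivation:
Hunk 1: at line 7 remove [wjh] add [pem,rynqu] -> 13 lines: qoeje slahe ffyby bzmfx prnnr ttzer eef pox pem rynqu flyx covgw ybp
Hunk 2: at line 5 remove [eef,pox] add [tiqf] -> 12 lines: qoeje slahe ffyby bzmfx prnnr ttzer tiqf pem rynqu flyx covgw ybp
Hunk 3: at line 5 remove [tiqf,pem,rynqu] add [gkjc,suzge,bzqw] -> 12 lines: qoeje slahe ffyby bzmfx prnnr ttzer gkjc suzge bzqw flyx covgw ybp
Final line count: 12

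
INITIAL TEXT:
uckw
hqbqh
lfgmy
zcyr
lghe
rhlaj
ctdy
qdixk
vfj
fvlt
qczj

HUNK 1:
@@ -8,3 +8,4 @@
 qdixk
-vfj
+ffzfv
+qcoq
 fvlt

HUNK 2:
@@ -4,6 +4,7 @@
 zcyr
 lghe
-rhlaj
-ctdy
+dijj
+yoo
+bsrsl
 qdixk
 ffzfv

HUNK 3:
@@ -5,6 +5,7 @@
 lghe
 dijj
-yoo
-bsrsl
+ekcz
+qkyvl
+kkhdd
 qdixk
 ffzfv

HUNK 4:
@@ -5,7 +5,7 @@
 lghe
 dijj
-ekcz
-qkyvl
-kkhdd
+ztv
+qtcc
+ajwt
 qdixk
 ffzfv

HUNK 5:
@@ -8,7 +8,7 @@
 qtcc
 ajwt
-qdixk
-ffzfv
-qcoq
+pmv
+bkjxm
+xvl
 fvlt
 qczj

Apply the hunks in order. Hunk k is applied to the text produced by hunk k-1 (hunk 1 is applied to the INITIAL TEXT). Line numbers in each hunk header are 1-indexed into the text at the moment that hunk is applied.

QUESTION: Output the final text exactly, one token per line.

Answer: uckw
hqbqh
lfgmy
zcyr
lghe
dijj
ztv
qtcc
ajwt
pmv
bkjxm
xvl
fvlt
qczj

Derivation:
Hunk 1: at line 8 remove [vfj] add [ffzfv,qcoq] -> 12 lines: uckw hqbqh lfgmy zcyr lghe rhlaj ctdy qdixk ffzfv qcoq fvlt qczj
Hunk 2: at line 4 remove [rhlaj,ctdy] add [dijj,yoo,bsrsl] -> 13 lines: uckw hqbqh lfgmy zcyr lghe dijj yoo bsrsl qdixk ffzfv qcoq fvlt qczj
Hunk 3: at line 5 remove [yoo,bsrsl] add [ekcz,qkyvl,kkhdd] -> 14 lines: uckw hqbqh lfgmy zcyr lghe dijj ekcz qkyvl kkhdd qdixk ffzfv qcoq fvlt qczj
Hunk 4: at line 5 remove [ekcz,qkyvl,kkhdd] add [ztv,qtcc,ajwt] -> 14 lines: uckw hqbqh lfgmy zcyr lghe dijj ztv qtcc ajwt qdixk ffzfv qcoq fvlt qczj
Hunk 5: at line 8 remove [qdixk,ffzfv,qcoq] add [pmv,bkjxm,xvl] -> 14 lines: uckw hqbqh lfgmy zcyr lghe dijj ztv qtcc ajwt pmv bkjxm xvl fvlt qczj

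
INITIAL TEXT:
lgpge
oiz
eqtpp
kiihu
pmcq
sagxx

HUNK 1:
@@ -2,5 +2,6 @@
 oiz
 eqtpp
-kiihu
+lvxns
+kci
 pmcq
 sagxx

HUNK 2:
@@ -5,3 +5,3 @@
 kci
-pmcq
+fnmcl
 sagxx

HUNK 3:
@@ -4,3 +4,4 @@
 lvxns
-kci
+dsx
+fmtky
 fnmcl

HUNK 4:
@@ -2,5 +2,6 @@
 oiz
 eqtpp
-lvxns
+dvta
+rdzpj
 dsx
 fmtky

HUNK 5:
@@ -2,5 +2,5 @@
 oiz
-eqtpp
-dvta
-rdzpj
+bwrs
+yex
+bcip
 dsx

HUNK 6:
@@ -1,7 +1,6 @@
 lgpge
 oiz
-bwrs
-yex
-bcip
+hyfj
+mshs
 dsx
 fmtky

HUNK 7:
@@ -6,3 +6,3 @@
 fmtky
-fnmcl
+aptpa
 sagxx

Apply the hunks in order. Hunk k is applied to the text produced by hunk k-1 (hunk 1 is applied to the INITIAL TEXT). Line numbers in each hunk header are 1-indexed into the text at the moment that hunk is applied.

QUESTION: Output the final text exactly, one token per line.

Answer: lgpge
oiz
hyfj
mshs
dsx
fmtky
aptpa
sagxx

Derivation:
Hunk 1: at line 2 remove [kiihu] add [lvxns,kci] -> 7 lines: lgpge oiz eqtpp lvxns kci pmcq sagxx
Hunk 2: at line 5 remove [pmcq] add [fnmcl] -> 7 lines: lgpge oiz eqtpp lvxns kci fnmcl sagxx
Hunk 3: at line 4 remove [kci] add [dsx,fmtky] -> 8 lines: lgpge oiz eqtpp lvxns dsx fmtky fnmcl sagxx
Hunk 4: at line 2 remove [lvxns] add [dvta,rdzpj] -> 9 lines: lgpge oiz eqtpp dvta rdzpj dsx fmtky fnmcl sagxx
Hunk 5: at line 2 remove [eqtpp,dvta,rdzpj] add [bwrs,yex,bcip] -> 9 lines: lgpge oiz bwrs yex bcip dsx fmtky fnmcl sagxx
Hunk 6: at line 1 remove [bwrs,yex,bcip] add [hyfj,mshs] -> 8 lines: lgpge oiz hyfj mshs dsx fmtky fnmcl sagxx
Hunk 7: at line 6 remove [fnmcl] add [aptpa] -> 8 lines: lgpge oiz hyfj mshs dsx fmtky aptpa sagxx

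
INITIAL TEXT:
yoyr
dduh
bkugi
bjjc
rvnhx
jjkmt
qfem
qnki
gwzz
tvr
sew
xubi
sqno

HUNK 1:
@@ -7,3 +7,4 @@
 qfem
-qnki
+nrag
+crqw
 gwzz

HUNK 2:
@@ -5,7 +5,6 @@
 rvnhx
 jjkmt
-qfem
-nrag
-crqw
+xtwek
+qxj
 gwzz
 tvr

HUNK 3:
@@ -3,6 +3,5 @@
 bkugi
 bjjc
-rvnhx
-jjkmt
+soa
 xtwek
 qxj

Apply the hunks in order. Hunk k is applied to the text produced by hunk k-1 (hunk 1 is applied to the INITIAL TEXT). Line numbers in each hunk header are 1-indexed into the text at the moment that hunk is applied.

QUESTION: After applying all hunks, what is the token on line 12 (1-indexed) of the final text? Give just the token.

Hunk 1: at line 7 remove [qnki] add [nrag,crqw] -> 14 lines: yoyr dduh bkugi bjjc rvnhx jjkmt qfem nrag crqw gwzz tvr sew xubi sqno
Hunk 2: at line 5 remove [qfem,nrag,crqw] add [xtwek,qxj] -> 13 lines: yoyr dduh bkugi bjjc rvnhx jjkmt xtwek qxj gwzz tvr sew xubi sqno
Hunk 3: at line 3 remove [rvnhx,jjkmt] add [soa] -> 12 lines: yoyr dduh bkugi bjjc soa xtwek qxj gwzz tvr sew xubi sqno
Final line 12: sqno

Answer: sqno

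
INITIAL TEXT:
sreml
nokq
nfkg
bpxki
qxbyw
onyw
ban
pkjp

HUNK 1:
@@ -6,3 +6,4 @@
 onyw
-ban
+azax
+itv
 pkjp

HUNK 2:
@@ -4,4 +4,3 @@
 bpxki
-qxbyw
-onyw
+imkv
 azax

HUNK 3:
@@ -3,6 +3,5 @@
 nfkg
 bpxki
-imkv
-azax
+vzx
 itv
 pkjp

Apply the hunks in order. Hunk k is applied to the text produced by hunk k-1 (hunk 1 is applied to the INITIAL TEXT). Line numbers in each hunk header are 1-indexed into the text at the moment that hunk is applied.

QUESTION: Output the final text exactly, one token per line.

Answer: sreml
nokq
nfkg
bpxki
vzx
itv
pkjp

Derivation:
Hunk 1: at line 6 remove [ban] add [azax,itv] -> 9 lines: sreml nokq nfkg bpxki qxbyw onyw azax itv pkjp
Hunk 2: at line 4 remove [qxbyw,onyw] add [imkv] -> 8 lines: sreml nokq nfkg bpxki imkv azax itv pkjp
Hunk 3: at line 3 remove [imkv,azax] add [vzx] -> 7 lines: sreml nokq nfkg bpxki vzx itv pkjp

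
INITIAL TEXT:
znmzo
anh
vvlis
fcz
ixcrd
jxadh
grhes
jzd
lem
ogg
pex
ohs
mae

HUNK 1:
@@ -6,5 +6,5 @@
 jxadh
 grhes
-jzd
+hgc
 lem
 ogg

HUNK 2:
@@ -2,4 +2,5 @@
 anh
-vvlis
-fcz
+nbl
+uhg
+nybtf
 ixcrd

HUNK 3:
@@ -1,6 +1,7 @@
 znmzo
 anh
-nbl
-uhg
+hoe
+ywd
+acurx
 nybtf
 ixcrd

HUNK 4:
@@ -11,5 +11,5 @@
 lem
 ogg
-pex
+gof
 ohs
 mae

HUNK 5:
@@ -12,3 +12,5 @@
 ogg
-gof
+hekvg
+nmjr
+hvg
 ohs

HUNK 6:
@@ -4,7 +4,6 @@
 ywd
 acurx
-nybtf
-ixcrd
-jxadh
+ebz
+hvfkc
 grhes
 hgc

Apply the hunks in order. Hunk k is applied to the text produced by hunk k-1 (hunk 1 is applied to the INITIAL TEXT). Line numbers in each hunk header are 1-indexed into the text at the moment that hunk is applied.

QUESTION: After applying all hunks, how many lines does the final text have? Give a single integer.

Answer: 16

Derivation:
Hunk 1: at line 6 remove [jzd] add [hgc] -> 13 lines: znmzo anh vvlis fcz ixcrd jxadh grhes hgc lem ogg pex ohs mae
Hunk 2: at line 2 remove [vvlis,fcz] add [nbl,uhg,nybtf] -> 14 lines: znmzo anh nbl uhg nybtf ixcrd jxadh grhes hgc lem ogg pex ohs mae
Hunk 3: at line 1 remove [nbl,uhg] add [hoe,ywd,acurx] -> 15 lines: znmzo anh hoe ywd acurx nybtf ixcrd jxadh grhes hgc lem ogg pex ohs mae
Hunk 4: at line 11 remove [pex] add [gof] -> 15 lines: znmzo anh hoe ywd acurx nybtf ixcrd jxadh grhes hgc lem ogg gof ohs mae
Hunk 5: at line 12 remove [gof] add [hekvg,nmjr,hvg] -> 17 lines: znmzo anh hoe ywd acurx nybtf ixcrd jxadh grhes hgc lem ogg hekvg nmjr hvg ohs mae
Hunk 6: at line 4 remove [nybtf,ixcrd,jxadh] add [ebz,hvfkc] -> 16 lines: znmzo anh hoe ywd acurx ebz hvfkc grhes hgc lem ogg hekvg nmjr hvg ohs mae
Final line count: 16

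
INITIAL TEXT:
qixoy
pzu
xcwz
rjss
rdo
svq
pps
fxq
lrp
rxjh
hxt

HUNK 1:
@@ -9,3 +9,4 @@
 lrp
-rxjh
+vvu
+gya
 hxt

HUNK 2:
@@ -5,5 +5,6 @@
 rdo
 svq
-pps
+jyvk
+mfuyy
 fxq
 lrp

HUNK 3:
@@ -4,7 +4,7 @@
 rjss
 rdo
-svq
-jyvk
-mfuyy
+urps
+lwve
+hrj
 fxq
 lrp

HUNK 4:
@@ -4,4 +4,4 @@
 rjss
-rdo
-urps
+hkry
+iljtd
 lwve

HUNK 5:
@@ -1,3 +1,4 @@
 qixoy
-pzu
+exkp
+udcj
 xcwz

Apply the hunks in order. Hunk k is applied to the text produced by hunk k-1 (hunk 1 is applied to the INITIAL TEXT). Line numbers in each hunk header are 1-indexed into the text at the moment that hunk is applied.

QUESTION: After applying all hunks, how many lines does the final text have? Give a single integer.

Hunk 1: at line 9 remove [rxjh] add [vvu,gya] -> 12 lines: qixoy pzu xcwz rjss rdo svq pps fxq lrp vvu gya hxt
Hunk 2: at line 5 remove [pps] add [jyvk,mfuyy] -> 13 lines: qixoy pzu xcwz rjss rdo svq jyvk mfuyy fxq lrp vvu gya hxt
Hunk 3: at line 4 remove [svq,jyvk,mfuyy] add [urps,lwve,hrj] -> 13 lines: qixoy pzu xcwz rjss rdo urps lwve hrj fxq lrp vvu gya hxt
Hunk 4: at line 4 remove [rdo,urps] add [hkry,iljtd] -> 13 lines: qixoy pzu xcwz rjss hkry iljtd lwve hrj fxq lrp vvu gya hxt
Hunk 5: at line 1 remove [pzu] add [exkp,udcj] -> 14 lines: qixoy exkp udcj xcwz rjss hkry iljtd lwve hrj fxq lrp vvu gya hxt
Final line count: 14

Answer: 14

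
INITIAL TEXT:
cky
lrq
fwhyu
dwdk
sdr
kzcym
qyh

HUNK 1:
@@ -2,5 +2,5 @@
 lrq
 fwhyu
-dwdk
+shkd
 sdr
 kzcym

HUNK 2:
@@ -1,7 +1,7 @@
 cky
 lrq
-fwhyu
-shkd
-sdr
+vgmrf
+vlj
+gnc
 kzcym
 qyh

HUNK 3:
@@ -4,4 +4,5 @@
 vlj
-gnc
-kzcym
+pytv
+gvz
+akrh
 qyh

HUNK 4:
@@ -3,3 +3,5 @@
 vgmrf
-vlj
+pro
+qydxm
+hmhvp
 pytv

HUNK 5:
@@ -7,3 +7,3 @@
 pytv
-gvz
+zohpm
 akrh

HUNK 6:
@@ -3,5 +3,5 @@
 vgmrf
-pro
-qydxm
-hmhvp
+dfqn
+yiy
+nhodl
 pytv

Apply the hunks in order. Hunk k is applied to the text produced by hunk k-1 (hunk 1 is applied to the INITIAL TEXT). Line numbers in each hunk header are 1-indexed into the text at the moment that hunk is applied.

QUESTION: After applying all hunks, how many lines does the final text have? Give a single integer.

Answer: 10

Derivation:
Hunk 1: at line 2 remove [dwdk] add [shkd] -> 7 lines: cky lrq fwhyu shkd sdr kzcym qyh
Hunk 2: at line 1 remove [fwhyu,shkd,sdr] add [vgmrf,vlj,gnc] -> 7 lines: cky lrq vgmrf vlj gnc kzcym qyh
Hunk 3: at line 4 remove [gnc,kzcym] add [pytv,gvz,akrh] -> 8 lines: cky lrq vgmrf vlj pytv gvz akrh qyh
Hunk 4: at line 3 remove [vlj] add [pro,qydxm,hmhvp] -> 10 lines: cky lrq vgmrf pro qydxm hmhvp pytv gvz akrh qyh
Hunk 5: at line 7 remove [gvz] add [zohpm] -> 10 lines: cky lrq vgmrf pro qydxm hmhvp pytv zohpm akrh qyh
Hunk 6: at line 3 remove [pro,qydxm,hmhvp] add [dfqn,yiy,nhodl] -> 10 lines: cky lrq vgmrf dfqn yiy nhodl pytv zohpm akrh qyh
Final line count: 10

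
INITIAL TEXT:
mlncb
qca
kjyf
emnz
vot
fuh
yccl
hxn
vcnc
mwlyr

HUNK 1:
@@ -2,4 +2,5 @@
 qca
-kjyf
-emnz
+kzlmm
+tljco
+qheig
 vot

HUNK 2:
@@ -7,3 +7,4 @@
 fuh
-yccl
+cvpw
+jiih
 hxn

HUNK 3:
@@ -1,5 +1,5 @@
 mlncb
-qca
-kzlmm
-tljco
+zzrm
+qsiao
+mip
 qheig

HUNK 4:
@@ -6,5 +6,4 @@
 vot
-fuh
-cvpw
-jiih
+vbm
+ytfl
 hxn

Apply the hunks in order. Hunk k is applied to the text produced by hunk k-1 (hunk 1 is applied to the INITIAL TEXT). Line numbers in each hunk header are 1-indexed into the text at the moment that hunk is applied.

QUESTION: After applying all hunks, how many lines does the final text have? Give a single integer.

Hunk 1: at line 2 remove [kjyf,emnz] add [kzlmm,tljco,qheig] -> 11 lines: mlncb qca kzlmm tljco qheig vot fuh yccl hxn vcnc mwlyr
Hunk 2: at line 7 remove [yccl] add [cvpw,jiih] -> 12 lines: mlncb qca kzlmm tljco qheig vot fuh cvpw jiih hxn vcnc mwlyr
Hunk 3: at line 1 remove [qca,kzlmm,tljco] add [zzrm,qsiao,mip] -> 12 lines: mlncb zzrm qsiao mip qheig vot fuh cvpw jiih hxn vcnc mwlyr
Hunk 4: at line 6 remove [fuh,cvpw,jiih] add [vbm,ytfl] -> 11 lines: mlncb zzrm qsiao mip qheig vot vbm ytfl hxn vcnc mwlyr
Final line count: 11

Answer: 11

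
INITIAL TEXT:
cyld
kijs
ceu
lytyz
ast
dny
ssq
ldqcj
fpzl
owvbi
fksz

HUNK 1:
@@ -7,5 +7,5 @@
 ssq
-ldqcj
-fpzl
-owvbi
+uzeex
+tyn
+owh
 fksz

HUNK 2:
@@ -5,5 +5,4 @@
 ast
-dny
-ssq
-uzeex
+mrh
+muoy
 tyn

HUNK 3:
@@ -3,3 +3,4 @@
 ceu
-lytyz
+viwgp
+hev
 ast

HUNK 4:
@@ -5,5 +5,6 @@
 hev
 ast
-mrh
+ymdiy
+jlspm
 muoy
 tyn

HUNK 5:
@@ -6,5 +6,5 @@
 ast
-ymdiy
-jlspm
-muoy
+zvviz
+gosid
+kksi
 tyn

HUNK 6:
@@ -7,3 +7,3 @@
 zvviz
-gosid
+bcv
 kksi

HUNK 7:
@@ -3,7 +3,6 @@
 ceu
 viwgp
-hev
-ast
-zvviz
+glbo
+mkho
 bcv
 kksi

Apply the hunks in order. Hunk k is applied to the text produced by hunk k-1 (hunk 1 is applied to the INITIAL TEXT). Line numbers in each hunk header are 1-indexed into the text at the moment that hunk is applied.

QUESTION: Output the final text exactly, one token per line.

Hunk 1: at line 7 remove [ldqcj,fpzl,owvbi] add [uzeex,tyn,owh] -> 11 lines: cyld kijs ceu lytyz ast dny ssq uzeex tyn owh fksz
Hunk 2: at line 5 remove [dny,ssq,uzeex] add [mrh,muoy] -> 10 lines: cyld kijs ceu lytyz ast mrh muoy tyn owh fksz
Hunk 3: at line 3 remove [lytyz] add [viwgp,hev] -> 11 lines: cyld kijs ceu viwgp hev ast mrh muoy tyn owh fksz
Hunk 4: at line 5 remove [mrh] add [ymdiy,jlspm] -> 12 lines: cyld kijs ceu viwgp hev ast ymdiy jlspm muoy tyn owh fksz
Hunk 5: at line 6 remove [ymdiy,jlspm,muoy] add [zvviz,gosid,kksi] -> 12 lines: cyld kijs ceu viwgp hev ast zvviz gosid kksi tyn owh fksz
Hunk 6: at line 7 remove [gosid] add [bcv] -> 12 lines: cyld kijs ceu viwgp hev ast zvviz bcv kksi tyn owh fksz
Hunk 7: at line 3 remove [hev,ast,zvviz] add [glbo,mkho] -> 11 lines: cyld kijs ceu viwgp glbo mkho bcv kksi tyn owh fksz

Answer: cyld
kijs
ceu
viwgp
glbo
mkho
bcv
kksi
tyn
owh
fksz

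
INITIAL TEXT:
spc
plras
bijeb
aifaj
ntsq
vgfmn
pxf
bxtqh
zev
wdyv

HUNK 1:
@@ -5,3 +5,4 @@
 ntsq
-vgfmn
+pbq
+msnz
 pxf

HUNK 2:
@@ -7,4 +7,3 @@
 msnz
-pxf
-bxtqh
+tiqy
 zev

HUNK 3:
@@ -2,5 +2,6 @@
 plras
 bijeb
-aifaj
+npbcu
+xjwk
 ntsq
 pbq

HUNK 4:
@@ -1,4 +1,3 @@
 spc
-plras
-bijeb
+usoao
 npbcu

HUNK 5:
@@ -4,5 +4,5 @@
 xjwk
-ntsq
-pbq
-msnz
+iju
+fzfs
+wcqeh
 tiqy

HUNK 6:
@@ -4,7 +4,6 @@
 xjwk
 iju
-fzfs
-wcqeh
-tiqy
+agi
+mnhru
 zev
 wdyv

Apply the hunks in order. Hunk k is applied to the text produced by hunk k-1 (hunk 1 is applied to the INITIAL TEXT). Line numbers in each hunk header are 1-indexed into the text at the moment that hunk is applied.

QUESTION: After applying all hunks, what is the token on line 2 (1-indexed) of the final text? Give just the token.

Answer: usoao

Derivation:
Hunk 1: at line 5 remove [vgfmn] add [pbq,msnz] -> 11 lines: spc plras bijeb aifaj ntsq pbq msnz pxf bxtqh zev wdyv
Hunk 2: at line 7 remove [pxf,bxtqh] add [tiqy] -> 10 lines: spc plras bijeb aifaj ntsq pbq msnz tiqy zev wdyv
Hunk 3: at line 2 remove [aifaj] add [npbcu,xjwk] -> 11 lines: spc plras bijeb npbcu xjwk ntsq pbq msnz tiqy zev wdyv
Hunk 4: at line 1 remove [plras,bijeb] add [usoao] -> 10 lines: spc usoao npbcu xjwk ntsq pbq msnz tiqy zev wdyv
Hunk 5: at line 4 remove [ntsq,pbq,msnz] add [iju,fzfs,wcqeh] -> 10 lines: spc usoao npbcu xjwk iju fzfs wcqeh tiqy zev wdyv
Hunk 6: at line 4 remove [fzfs,wcqeh,tiqy] add [agi,mnhru] -> 9 lines: spc usoao npbcu xjwk iju agi mnhru zev wdyv
Final line 2: usoao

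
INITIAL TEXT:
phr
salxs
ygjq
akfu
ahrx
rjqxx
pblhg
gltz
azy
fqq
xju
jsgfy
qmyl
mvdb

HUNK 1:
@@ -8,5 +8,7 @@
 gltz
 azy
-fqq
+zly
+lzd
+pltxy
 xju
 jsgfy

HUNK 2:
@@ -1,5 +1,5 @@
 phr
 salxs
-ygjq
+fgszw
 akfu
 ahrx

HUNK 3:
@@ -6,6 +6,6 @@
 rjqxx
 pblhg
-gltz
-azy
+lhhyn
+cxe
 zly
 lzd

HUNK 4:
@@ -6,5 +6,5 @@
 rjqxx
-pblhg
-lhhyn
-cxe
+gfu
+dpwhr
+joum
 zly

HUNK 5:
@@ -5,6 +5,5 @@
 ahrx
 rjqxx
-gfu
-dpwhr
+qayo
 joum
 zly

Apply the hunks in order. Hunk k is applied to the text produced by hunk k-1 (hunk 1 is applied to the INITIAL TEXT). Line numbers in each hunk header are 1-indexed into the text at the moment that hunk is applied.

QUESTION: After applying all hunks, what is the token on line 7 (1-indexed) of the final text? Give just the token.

Hunk 1: at line 8 remove [fqq] add [zly,lzd,pltxy] -> 16 lines: phr salxs ygjq akfu ahrx rjqxx pblhg gltz azy zly lzd pltxy xju jsgfy qmyl mvdb
Hunk 2: at line 1 remove [ygjq] add [fgszw] -> 16 lines: phr salxs fgszw akfu ahrx rjqxx pblhg gltz azy zly lzd pltxy xju jsgfy qmyl mvdb
Hunk 3: at line 6 remove [gltz,azy] add [lhhyn,cxe] -> 16 lines: phr salxs fgszw akfu ahrx rjqxx pblhg lhhyn cxe zly lzd pltxy xju jsgfy qmyl mvdb
Hunk 4: at line 6 remove [pblhg,lhhyn,cxe] add [gfu,dpwhr,joum] -> 16 lines: phr salxs fgszw akfu ahrx rjqxx gfu dpwhr joum zly lzd pltxy xju jsgfy qmyl mvdb
Hunk 5: at line 5 remove [gfu,dpwhr] add [qayo] -> 15 lines: phr salxs fgszw akfu ahrx rjqxx qayo joum zly lzd pltxy xju jsgfy qmyl mvdb
Final line 7: qayo

Answer: qayo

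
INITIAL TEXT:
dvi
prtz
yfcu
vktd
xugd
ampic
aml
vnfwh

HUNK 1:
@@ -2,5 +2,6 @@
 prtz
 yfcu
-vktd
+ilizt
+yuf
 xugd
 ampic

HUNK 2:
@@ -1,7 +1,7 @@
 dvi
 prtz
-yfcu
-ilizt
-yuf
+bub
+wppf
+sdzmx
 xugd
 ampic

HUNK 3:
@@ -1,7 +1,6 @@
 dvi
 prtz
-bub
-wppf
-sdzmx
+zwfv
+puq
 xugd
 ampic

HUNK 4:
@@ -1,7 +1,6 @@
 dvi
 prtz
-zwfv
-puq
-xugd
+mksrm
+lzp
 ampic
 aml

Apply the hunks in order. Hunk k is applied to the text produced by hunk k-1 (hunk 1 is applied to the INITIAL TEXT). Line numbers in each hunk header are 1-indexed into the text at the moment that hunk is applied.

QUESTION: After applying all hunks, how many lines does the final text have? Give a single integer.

Answer: 7

Derivation:
Hunk 1: at line 2 remove [vktd] add [ilizt,yuf] -> 9 lines: dvi prtz yfcu ilizt yuf xugd ampic aml vnfwh
Hunk 2: at line 1 remove [yfcu,ilizt,yuf] add [bub,wppf,sdzmx] -> 9 lines: dvi prtz bub wppf sdzmx xugd ampic aml vnfwh
Hunk 3: at line 1 remove [bub,wppf,sdzmx] add [zwfv,puq] -> 8 lines: dvi prtz zwfv puq xugd ampic aml vnfwh
Hunk 4: at line 1 remove [zwfv,puq,xugd] add [mksrm,lzp] -> 7 lines: dvi prtz mksrm lzp ampic aml vnfwh
Final line count: 7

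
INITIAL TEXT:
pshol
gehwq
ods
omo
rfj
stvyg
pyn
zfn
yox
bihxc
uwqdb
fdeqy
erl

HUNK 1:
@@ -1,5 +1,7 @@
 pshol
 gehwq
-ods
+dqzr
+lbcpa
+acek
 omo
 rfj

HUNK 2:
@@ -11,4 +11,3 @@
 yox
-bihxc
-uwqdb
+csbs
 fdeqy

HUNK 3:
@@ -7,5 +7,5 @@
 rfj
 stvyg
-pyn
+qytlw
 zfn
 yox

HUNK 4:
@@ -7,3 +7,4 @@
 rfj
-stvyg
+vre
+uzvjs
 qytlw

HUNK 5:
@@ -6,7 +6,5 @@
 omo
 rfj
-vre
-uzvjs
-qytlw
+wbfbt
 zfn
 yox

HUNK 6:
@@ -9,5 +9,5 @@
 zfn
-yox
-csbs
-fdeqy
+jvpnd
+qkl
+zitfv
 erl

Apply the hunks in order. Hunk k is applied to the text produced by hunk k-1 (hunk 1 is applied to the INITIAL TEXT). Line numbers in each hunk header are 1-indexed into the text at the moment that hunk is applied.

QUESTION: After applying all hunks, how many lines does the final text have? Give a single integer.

Answer: 13

Derivation:
Hunk 1: at line 1 remove [ods] add [dqzr,lbcpa,acek] -> 15 lines: pshol gehwq dqzr lbcpa acek omo rfj stvyg pyn zfn yox bihxc uwqdb fdeqy erl
Hunk 2: at line 11 remove [bihxc,uwqdb] add [csbs] -> 14 lines: pshol gehwq dqzr lbcpa acek omo rfj stvyg pyn zfn yox csbs fdeqy erl
Hunk 3: at line 7 remove [pyn] add [qytlw] -> 14 lines: pshol gehwq dqzr lbcpa acek omo rfj stvyg qytlw zfn yox csbs fdeqy erl
Hunk 4: at line 7 remove [stvyg] add [vre,uzvjs] -> 15 lines: pshol gehwq dqzr lbcpa acek omo rfj vre uzvjs qytlw zfn yox csbs fdeqy erl
Hunk 5: at line 6 remove [vre,uzvjs,qytlw] add [wbfbt] -> 13 lines: pshol gehwq dqzr lbcpa acek omo rfj wbfbt zfn yox csbs fdeqy erl
Hunk 6: at line 9 remove [yox,csbs,fdeqy] add [jvpnd,qkl,zitfv] -> 13 lines: pshol gehwq dqzr lbcpa acek omo rfj wbfbt zfn jvpnd qkl zitfv erl
Final line count: 13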